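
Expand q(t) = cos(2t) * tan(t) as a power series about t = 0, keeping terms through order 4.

-5*t^3/3 + t

Multiply the two series term by term and collect like powers.
q(0) = 0
q′(0) = 1
q′′(0) = 0
q′′′(0) = -10
q^(4)(0) = 0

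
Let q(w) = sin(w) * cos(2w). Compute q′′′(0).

-13

Take the Cauchy product of the two expansions.
The coefficient of w^3 in the expansion is -13/6, so q′′′(0) = 3! * (-13/6) = -13.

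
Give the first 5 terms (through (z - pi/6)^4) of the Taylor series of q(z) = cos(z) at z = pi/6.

[(z - pi/6)^0] = sqrt(3)/2;  [(z - pi/6)^1] = -1/2;  [(z - pi/6)^2] = -sqrt(3)/4;  [(z - pi/6)^3] = 1/12;  [(z - pi/6)^4] = sqrt(3)/48.

sqrt(3)*(z - pi/6)^4/48 + (z - pi/6)^3/12 - sqrt(3)*(z - pi/6)^2/4 - (z - pi/6)/2 + sqrt(3)/2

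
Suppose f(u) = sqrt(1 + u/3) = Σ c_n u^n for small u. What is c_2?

-1/72

Use the known series and substitute for the argument.
f(0) = 1
f′(0) = 1/6
f′′(0) = -1/36
So c_2 = f′′(0)/2! = -1/72.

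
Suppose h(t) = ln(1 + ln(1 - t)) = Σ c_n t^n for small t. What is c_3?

-7/6

Plug the Maclaurin series of the inner function into that of the outer and collect terms.
[t^0] = 0;  [t^1] = -1;  [t^2] = -1;  [t^3] = -7/6.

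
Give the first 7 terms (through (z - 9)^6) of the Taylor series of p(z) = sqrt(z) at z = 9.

p(9) = 3
p′(9) = 1/6
p′′(9) = -1/108
p′′′(9) = 1/648
p^(4)(9) = -5/11664
p^(5)(9) = 35/209952
p^(6)(9) = -35/419904
The Taylor polynomial is Σ p^(k)(9)/k! · (z - 9)^k.

-7*(z - 9)^6/60466176 + 7*(z - 9)^5/5038848 - 5*(z - 9)^4/279936 + (z - 9)^3/3888 - (z - 9)^2/216 + (z - 9)/6 + 3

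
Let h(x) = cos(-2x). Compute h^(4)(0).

16

From the series, [x^4] h = 2/3; multiply by 4! = 24 to get 16.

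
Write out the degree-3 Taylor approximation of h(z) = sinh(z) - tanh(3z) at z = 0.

Add the two expansions coefficient-wise.

55*z^3/6 - 2*z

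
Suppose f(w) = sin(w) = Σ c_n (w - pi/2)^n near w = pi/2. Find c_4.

1/24

Apply the Taylor formula c_k = f^(k)(a)/k!.
[(w - pi/2)^0] = 1;  [(w - pi/2)^1] = 0;  [(w - pi/2)^2] = -1/2;  [(w - pi/2)^3] = 0;  [(w - pi/2)^4] = 1/24.
So c_4 = f^(4)(pi/2)/4! = 1/24.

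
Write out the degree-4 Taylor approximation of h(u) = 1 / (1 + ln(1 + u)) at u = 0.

11*u^4/3 - 7*u^3/3 + 3*u^2/2 - u + 1

Use the geometric series for the reciprocal, then substitute.
[u^0] = 1;  [u^1] = -1;  [u^2] = 3/2;  [u^3] = -7/3;  [u^4] = 11/3.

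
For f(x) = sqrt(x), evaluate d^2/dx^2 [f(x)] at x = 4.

-1/32

The coefficient of (x - 4)^2 in the expansion is -1/64, so f′′(4) = 2! * (-1/64) = -1/32.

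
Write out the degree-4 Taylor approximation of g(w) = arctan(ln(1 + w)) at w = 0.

Plug the Maclaurin series of the inner function into that of the outer and collect terms.

w^4/4 - w^2/2 + w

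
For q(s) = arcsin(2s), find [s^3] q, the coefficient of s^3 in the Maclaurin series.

4/3

c_3 = q′′′(0)/3! = 4/3.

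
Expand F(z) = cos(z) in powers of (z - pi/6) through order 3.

(z - pi/6)^3/12 - sqrt(3)*(z - pi/6)^2/4 - (z - pi/6)/2 + sqrt(3)/2

[(z - pi/6)^0] = sqrt(3)/2;  [(z - pi/6)^1] = -1/2;  [(z - pi/6)^2] = -sqrt(3)/4;  [(z - pi/6)^3] = 1/12.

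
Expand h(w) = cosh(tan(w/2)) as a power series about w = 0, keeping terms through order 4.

Compose series: expand the inner function first, then feed it into the outer expansion.
h(0) = 1
h′(0) = 0
h′′(0) = 1/4
h′′′(0) = 0
h^(4)(0) = 9/16
The Taylor polynomial is Σ h^(k)(0)/k! · w^k.

3*w^4/128 + w^2/8 + 1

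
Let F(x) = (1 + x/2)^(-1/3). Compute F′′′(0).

-7/54

From the series, [x^3] F = -7/324; multiply by 3! = 6 to get -7/54.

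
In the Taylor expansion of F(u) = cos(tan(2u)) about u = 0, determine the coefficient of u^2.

Plug the Maclaurin series of the inner function into that of the outer and collect terms.
F(0) = 1
F′(0) = 0
F′′(0) = -4

-2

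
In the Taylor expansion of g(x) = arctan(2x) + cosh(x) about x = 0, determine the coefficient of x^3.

-8/3

Expand each term separately and add.
[x^0] = 1;  [x^1] = 2;  [x^2] = 1/2;  [x^3] = -8/3.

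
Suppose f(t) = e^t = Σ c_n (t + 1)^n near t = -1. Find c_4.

e^(-1)/24

[(t + 1)^0] = e^(-1);  [(t + 1)^1] = e^(-1);  [(t + 1)^2] = e^(-1)/2;  [(t + 1)^3] = e^(-1)/6;  [(t + 1)^4] = e^(-1)/24.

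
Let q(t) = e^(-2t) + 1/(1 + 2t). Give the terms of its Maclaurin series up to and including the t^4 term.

Add the two expansions coefficient-wise.

50*t^4/3 - 28*t^3/3 + 6*t^2 - 4*t + 2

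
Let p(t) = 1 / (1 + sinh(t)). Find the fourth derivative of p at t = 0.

32

Write 1/(1+u) = 1 - u + u^2 - u^3 + ... and substitute the series for u.
The coefficient of t^4 in the expansion is 4/3, so p^(4)(0) = 4! * (4/3) = 32.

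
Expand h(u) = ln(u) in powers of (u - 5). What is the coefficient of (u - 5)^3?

1/375

c_3 = h′′′(5)/3! = 1/375.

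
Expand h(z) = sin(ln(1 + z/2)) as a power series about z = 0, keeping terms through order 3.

Substitute the inner expansion into the outer series and collect powers.
[z^0] = 0;  [z^1] = 1/2;  [z^2] = -1/8;  [z^3] = 1/48.

z^3/48 - z^2/8 + z/2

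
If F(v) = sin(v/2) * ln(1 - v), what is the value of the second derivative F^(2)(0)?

Expand each factor separately, then convolve coefficients.
The coefficient of v^2 in the expansion is -1/2, so F′′(0) = 2! * (-1/2) = -1.

-1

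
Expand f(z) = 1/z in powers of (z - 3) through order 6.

(z - 3)^6/2187 - (z - 3)^5/729 + (z - 3)^4/243 - (z - 3)^3/81 + (z - 3)^2/27 - (z - 3)/9 + 1/3

f(3) = 1/3
f′(3) = -1/9
f′′(3) = 2/27
f′′′(3) = -2/27
f^(4)(3) = 8/81
f^(5)(3) = -40/243
f^(6)(3) = 80/243
The Taylor polynomial is Σ f^(k)(3)/k! · (z - 3)^k.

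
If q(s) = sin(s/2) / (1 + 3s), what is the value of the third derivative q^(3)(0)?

Expand each factor separately, then convolve coefficients.
From the series, [s^3] q = 215/48; multiply by 3! = 6 to get 215/8.

215/8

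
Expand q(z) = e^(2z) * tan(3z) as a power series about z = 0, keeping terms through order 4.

22*z^4 + 15*z^3 + 6*z^2 + 3*z

Take the Cauchy product of the two expansions.
[z^0] = 0;  [z^1] = 3;  [z^2] = 6;  [z^3] = 15;  [z^4] = 22.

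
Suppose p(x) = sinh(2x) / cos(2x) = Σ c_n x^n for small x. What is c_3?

16/3

Divide the numerator series by the denominator series (power-series long division).
[x^0] = 0;  [x^1] = 2;  [x^2] = 0;  [x^3] = 16/3.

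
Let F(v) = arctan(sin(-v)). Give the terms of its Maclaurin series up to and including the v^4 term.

Substitute the inner expansion into the outer series and collect powers.
F(0) = 0
F′(0) = -1
F′′(0) = 0
F′′′(0) = 3
F^(4)(0) = 0
Then c_k = F^(k)(0)/k! gives each Taylor coefficient.

v^3/2 - v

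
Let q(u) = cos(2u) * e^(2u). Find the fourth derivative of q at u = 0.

Expand each factor separately, then convolve coefficients.
From the series, [u^4] q = -8/3; multiply by 4! = 24 to get -64.

-64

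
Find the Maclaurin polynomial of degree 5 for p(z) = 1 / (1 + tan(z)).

-32*z^5/15 + 5*z^4/3 - 4*z^3/3 + z^2 - z + 1

Use the geometric series for the reciprocal, then substitute.
p(0) = 1
p′(0) = -1
p′′(0) = 2
p′′′(0) = -8
p^(4)(0) = 40
p^(5)(0) = -256
The Taylor polynomial is Σ p^(k)(0)/k! · z^k.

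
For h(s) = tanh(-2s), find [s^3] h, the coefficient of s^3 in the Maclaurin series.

8/3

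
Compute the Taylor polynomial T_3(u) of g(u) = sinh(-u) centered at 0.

g(0) = 0
g′(0) = -1
g′′(0) = 0
g′′′(0) = -1
Then c_k = g^(k)(0)/k! gives each Taylor coefficient.

-u^3/6 - u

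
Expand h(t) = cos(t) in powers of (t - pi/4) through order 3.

sqrt(2)*(t - pi/4)^3/12 - sqrt(2)*(t - pi/4)^2/4 - sqrt(2)*(t - pi/4)/2 + sqrt(2)/2

Use the known series and substitute for the argument.
h(pi/4) = sqrt(2)/2
h′(pi/4) = -sqrt(2)/2
h′′(pi/4) = -sqrt(2)/2
h′′′(pi/4) = sqrt(2)/2
Dividing each by k! gives the coefficients c_0, ..., c_3.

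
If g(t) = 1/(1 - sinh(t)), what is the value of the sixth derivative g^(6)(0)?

Substitute the inner expansion into the outer series and collect powers.
The coefficient of t^6 in the expansion is 77/45, so g^(6)(0) = 6! * (77/45) = 1232.

1232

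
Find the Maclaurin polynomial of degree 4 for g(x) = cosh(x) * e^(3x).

17*x^4/3 + 6*x^3 + 5*x^2 + 3*x + 1

Write out both Maclaurin series and multiply, keeping only the needed powers.
g(0) = 1
g′(0) = 3
g′′(0) = 10
g′′′(0) = 36
g^(4)(0) = 136
Then c_k = g^(k)(0)/k! gives each Taylor coefficient.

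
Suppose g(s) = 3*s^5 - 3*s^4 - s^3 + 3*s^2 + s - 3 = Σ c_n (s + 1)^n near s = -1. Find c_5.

3

Apply the Taylor formula c_k = f^(k)(a)/k!.
g(-1) = -6
g′(-1) = 19
g′′(-1) = -84
g′′′(-1) = 246
g^(4)(-1) = -432
g^(5)(-1) = 360
Then c_k = g^(k)(-1)/k! gives each Taylor coefficient.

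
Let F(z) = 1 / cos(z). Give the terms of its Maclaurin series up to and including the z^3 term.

Write the quotient as an unknown series and match coefficients against numerator = denominator · series.
F(0) = 1
F′(0) = 0
F′′(0) = 1
F′′′(0) = 0

z^2/2 + 1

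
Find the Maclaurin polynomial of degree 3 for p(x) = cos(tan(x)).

1 - x^2/2

Plug the Maclaurin series of the inner function into that of the outer and collect terms.
[x^0] = 1;  [x^1] = 0;  [x^2] = -1/2;  [x^3] = 0.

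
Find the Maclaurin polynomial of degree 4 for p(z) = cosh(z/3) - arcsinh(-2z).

z^4/1944 - 4*z^3/3 + z^2/18 + 2*z + 1

Add the two expansions coefficient-wise.
p(0) = 1
p′(0) = 2
p′′(0) = 1/9
p′′′(0) = -8
p^(4)(0) = 1/81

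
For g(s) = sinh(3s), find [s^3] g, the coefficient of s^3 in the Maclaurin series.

Compute the successive derivatives at the expansion point and divide by k!.
So c_3 = g′′′(0)/3! = 9/2.

9/2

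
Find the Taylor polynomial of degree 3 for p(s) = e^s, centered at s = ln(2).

(s - ln(2))^3/3 + (s - ln(2))^2 + 2*(s - ln(2)) + 2

p(ln(2)) = 2
p′(ln(2)) = 2
p′′(ln(2)) = 2
p′′′(ln(2)) = 2
The Taylor polynomial is Σ p^(k)(ln(2))/k! · (s - ln(2))^k.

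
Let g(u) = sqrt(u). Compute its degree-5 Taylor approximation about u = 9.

7*(u - 9)^5/5038848 - 5*(u - 9)^4/279936 + (u - 9)^3/3888 - (u - 9)^2/216 + (u - 9)/6 + 3

[(u - 9)^0] = 3;  [(u - 9)^1] = 1/6;  [(u - 9)^2] = -1/216;  [(u - 9)^3] = 1/3888;  [(u - 9)^4] = -5/279936;  [(u - 9)^5] = 7/5038848.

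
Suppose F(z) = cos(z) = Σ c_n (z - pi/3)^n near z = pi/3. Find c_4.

Compute the successive derivatives at the expansion point and divide by k!.
F(pi/3) = 1/2
F′(pi/3) = -sqrt(3)/2
F′′(pi/3) = -1/2
F′′′(pi/3) = sqrt(3)/2
F^(4)(pi/3) = 1/2
The Taylor polynomial is Σ F^(k)(pi/3)/k! · (z - pi/3)^k.

1/48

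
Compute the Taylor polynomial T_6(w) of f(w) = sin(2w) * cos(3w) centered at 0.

781*w^5/60 - 31*w^3/3 + 2*w

Write out both Maclaurin series and multiply, keeping only the needed powers.
f(0) = 0
f′(0) = 2
f′′(0) = 0
f′′′(0) = -62
f^(4)(0) = 0
f^(5)(0) = 1562
f^(6)(0) = 0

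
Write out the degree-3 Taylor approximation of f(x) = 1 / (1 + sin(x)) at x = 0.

Write 1/(1+u) = 1 - u + u^2 - u^3 + ... and substitute the series for u.
f(0) = 1
f′(0) = -1
f′′(0) = 2
f′′′(0) = -5
Dividing each by k! gives the coefficients c_0, ..., c_3.

-5*x^3/6 + x^2 - x + 1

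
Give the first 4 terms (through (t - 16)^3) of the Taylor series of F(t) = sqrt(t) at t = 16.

Compute the successive derivatives at the expansion point and divide by k!.
F(16) = 4
F′(16) = 1/8
F′′(16) = -1/256
F′′′(16) = 3/8192

(t - 16)^3/16384 - (t - 16)^2/512 + (t - 16)/8 + 4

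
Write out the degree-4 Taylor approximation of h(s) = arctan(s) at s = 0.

-s^3/3 + s

h(0) = 0
h′(0) = 1
h′′(0) = 0
h′′′(0) = -2
h^(4)(0) = 0
Dividing each by k! gives the coefficients c_0, ..., c_4.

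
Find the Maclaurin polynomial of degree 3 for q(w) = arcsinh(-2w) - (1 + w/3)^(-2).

Add the two expansions coefficient-wise.
[w^0] = -1;  [w^1] = -4/3;  [w^2] = -1/3;  [w^3] = 40/27.

40*w^3/27 - w^2/3 - 4*w/3 - 1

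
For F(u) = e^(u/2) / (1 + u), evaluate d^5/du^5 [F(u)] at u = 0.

Write out both Maclaurin series and multiply, keeping only the needed powers.
From the series, [u^5] F = -2329/3840; multiply by 5! = 120 to get -2329/32.

-2329/32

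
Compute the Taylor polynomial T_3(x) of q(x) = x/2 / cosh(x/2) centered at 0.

-x^3/16 + x/2

Write the quotient as an unknown series and match coefficients against numerator = denominator · series.
[x^0] = 0;  [x^1] = 1/2;  [x^2] = 0;  [x^3] = -1/16.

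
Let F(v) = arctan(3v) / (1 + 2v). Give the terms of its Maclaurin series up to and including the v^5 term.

303*v^5/5 - 6*v^4 + 3*v^3 - 6*v^2 + 3*v

Write out both Maclaurin series and multiply, keeping only the needed powers.
F(0) = 0
F′(0) = 3
F′′(0) = -12
F′′′(0) = 18
F^(4)(0) = -144
F^(5)(0) = 7272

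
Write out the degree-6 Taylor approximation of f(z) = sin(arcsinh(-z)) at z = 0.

-z^5/6 + z^3/3 - z

Plug the Maclaurin series of the inner function into that of the outer and collect terms.
f(0) = 0
f′(0) = -1
f′′(0) = 0
f′′′(0) = 2
f^(4)(0) = 0
f^(5)(0) = -20
f^(6)(0) = 0
The Taylor polynomial is Σ f^(k)(0)/k! · z^k.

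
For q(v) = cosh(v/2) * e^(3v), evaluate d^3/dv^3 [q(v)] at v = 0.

117/4

Multiply the two series term by term and collect like powers.
From the series, [v^3] q = 39/8; multiply by 3! = 6 to get 117/4.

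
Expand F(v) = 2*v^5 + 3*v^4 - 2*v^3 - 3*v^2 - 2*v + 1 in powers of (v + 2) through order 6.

Compute the successive derivatives at the expansion point and divide by k!.

2*(v + 2)^5 - 17*(v + 2)^4 + 54*(v + 2)^3 - 79*(v + 2)^2 + 50*(v + 2) - 7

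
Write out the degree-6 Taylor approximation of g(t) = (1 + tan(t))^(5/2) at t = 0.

Let u equal the inner series; expand the outer function in u and truncate.
g(0) = 1
g′(0) = 5/2
g′′(0) = 15/4
g′′′(0) = 55/8
g^(4)(0) = 465/16
g^(5)(0) = 2525/32
g^(6)(0) = 30015/64

667*t^6/1024 + 505*t^5/768 + 155*t^4/128 + 55*t^3/48 + 15*t^2/8 + 5*t/2 + 1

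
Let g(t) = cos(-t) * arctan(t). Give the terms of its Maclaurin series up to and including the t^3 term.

-5*t^3/6 + t

Take the Cauchy product of the two expansions.
g(0) = 0
g′(0) = 1
g′′(0) = 0
g′′′(0) = -5
Then c_k = g^(k)(0)/k! gives each Taylor coefficient.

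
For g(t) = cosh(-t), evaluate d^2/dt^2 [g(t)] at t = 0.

1

From the series, [t^2] g = 1/2; multiply by 2! = 2 to get 1.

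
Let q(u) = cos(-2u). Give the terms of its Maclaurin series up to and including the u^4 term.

q(0) = 1
q′(0) = 0
q′′(0) = -4
q′′′(0) = 0
q^(4)(0) = 16
Dividing each by k! gives the coefficients c_0, ..., c_4.

2*u^4/3 - 2*u^2 + 1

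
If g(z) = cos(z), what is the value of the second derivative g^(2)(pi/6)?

From the series, [(z - pi/6)^2] g = -sqrt(3)/4; multiply by 2! = 2 to get -sqrt(3)/2.

-sqrt(3)/2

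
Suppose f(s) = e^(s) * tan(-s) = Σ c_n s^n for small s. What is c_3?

Write out both Maclaurin series and multiply, keeping only the needed powers.
f(0) = 0
f′(0) = -1
f′′(0) = -2
f′′′(0) = -5
So c_3 = f′′′(0)/3! = -5/6.

-5/6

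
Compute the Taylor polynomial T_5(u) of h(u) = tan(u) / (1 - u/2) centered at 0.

67*u^5/240 + 7*u^4/24 + 7*u^3/12 + u^2/2 + u

Write out both Maclaurin series and multiply, keeping only the needed powers.
[u^0] = 0;  [u^1] = 1;  [u^2] = 1/2;  [u^3] = 7/12;  [u^4] = 7/24;  [u^5] = 67/240.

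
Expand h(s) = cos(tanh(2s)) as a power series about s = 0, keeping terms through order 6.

-236*s^6/15 + 6*s^4 - 2*s^2 + 1

Compose series: expand the inner function first, then feed it into the outer expansion.
[s^0] = 1;  [s^1] = 0;  [s^2] = -2;  [s^3] = 0;  [s^4] = 6;  [s^5] = 0;  [s^6] = -236/15.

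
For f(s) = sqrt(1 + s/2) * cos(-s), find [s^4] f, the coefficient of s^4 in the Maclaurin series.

337/6144

Expand each factor separately, then convolve coefficients.
f(0) = 1
f′(0) = 1/4
f′′(0) = -17/16
f′′′(0) = -45/64
f^(4)(0) = 337/256
The Taylor polynomial is Σ f^(k)(0)/k! · s^k.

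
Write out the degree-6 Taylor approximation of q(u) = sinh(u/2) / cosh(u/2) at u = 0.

u^5/240 - u^3/24 + u/2

Divide the numerator series by the denominator series (power-series long division).
q(0) = 0
q′(0) = 1/2
q′′(0) = 0
q′′′(0) = -1/4
q^(4)(0) = 0
q^(5)(0) = 1/2
q^(6)(0) = 0
Dividing each by k! gives the coefficients c_0, ..., c_6.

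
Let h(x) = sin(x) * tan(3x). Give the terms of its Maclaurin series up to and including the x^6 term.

1237*x^6/40 + 17*x^4/2 + 3*x^2

Write out both Maclaurin series and multiply, keeping only the needed powers.
h(0) = 0
h′(0) = 0
h′′(0) = 6
h′′′(0) = 0
h^(4)(0) = 204
h^(5)(0) = 0
h^(6)(0) = 22266
Then c_k = h^(k)(0)/k! gives each Taylor coefficient.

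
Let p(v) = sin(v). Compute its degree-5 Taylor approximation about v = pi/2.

[(v - pi/2)^0] = 1;  [(v - pi/2)^1] = 0;  [(v - pi/2)^2] = -1/2;  [(v - pi/2)^3] = 0;  [(v - pi/2)^4] = 1/24;  [(v - pi/2)^5] = 0.

(v - pi/2)^4/24 - (v - pi/2)^2/2 + 1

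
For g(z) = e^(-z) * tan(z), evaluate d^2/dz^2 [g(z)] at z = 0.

-2

Write out both Maclaurin series and multiply, keeping only the needed powers.
The coefficient of z^2 in the expansion is -1, so g′′(0) = 2! * (-1) = -2.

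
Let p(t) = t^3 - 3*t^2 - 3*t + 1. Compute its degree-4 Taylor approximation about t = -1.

(t + 1)^3 - 6*(t + 1)^2 + 6*(t + 1)

p(-1) = 0
p′(-1) = 6
p′′(-1) = -12
p′′′(-1) = 6
p^(4)(-1) = 0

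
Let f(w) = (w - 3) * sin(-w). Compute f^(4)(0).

4

Multiply each power in the prefactor through the base expansion.
The coefficient of w^4 in the expansion is 1/6, so f^(4)(0) = 4! * (1/6) = 4.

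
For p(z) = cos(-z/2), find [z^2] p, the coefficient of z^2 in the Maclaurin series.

-1/8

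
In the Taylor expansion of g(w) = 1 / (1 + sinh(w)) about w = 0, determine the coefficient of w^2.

Expand as Σ (-1)^k u^k with u equal to the inner function's series.
g(0) = 1
g′(0) = -1
g′′(0) = 2
Dividing each by k! gives the coefficients c_0, ..., c_2.

1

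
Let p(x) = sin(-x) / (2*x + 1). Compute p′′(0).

Expand 1/(denominator) as a geometric series and multiply by the numerator's series.
From the series, [x^2] p = 2; multiply by 2! = 2 to get 4.

4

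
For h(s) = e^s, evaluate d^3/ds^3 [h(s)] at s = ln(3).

The coefficient of (s - ln(3))^3 in the expansion is 1/2, so h′′′(ln(3)) = 3! * (1/2) = 3.

3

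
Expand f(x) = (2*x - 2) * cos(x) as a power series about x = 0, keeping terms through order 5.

x^5/12 - x^4/12 - x^3 + x^2 + 2*x - 2

Distribute the polynomial across the series and collect like powers.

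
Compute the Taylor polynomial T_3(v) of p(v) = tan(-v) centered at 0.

-v^3/3 - v

Compute the successive derivatives at the expansion point and divide by k!.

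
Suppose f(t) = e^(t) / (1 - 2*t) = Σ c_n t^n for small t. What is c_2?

Expand 1/(denominator) as a geometric series and multiply by the numerator's series.
f(0) = 1
f′(0) = 3
f′′(0) = 13

13/2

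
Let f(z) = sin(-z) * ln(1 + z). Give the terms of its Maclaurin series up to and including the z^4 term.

-z^4/6 + z^3/2 - z^2

Write out both Maclaurin series and multiply, keeping only the needed powers.
f(0) = 0
f′(0) = 0
f′′(0) = -2
f′′′(0) = 3
f^(4)(0) = -4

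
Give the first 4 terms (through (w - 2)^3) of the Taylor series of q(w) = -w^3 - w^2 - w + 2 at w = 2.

-(w - 2)^3 - 7*(w - 2)^2 - 17*(w - 2) - 12

Use the known series and substitute for the argument.
q(2) = -12
q′(2) = -17
q′′(2) = -14
q′′′(2) = -6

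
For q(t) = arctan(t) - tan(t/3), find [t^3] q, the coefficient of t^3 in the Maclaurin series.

-28/81

Expand each term separately and add.
q(0) = 0
q′(0) = 2/3
q′′(0) = 0
q′′′(0) = -56/27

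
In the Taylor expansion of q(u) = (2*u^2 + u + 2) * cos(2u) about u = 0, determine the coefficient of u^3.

Distribute the polynomial across the series and collect like powers.
q(0) = 2
q′(0) = 1
q′′(0) = -4
q′′′(0) = -12
The Taylor polynomial is Σ q^(k)(0)/k! · u^k.

-2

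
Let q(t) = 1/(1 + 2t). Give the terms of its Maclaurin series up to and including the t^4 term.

q(0) = 1
q′(0) = -2
q′′(0) = 8
q′′′(0) = -48
q^(4)(0) = 384
Then c_k = q^(k)(0)/k! gives each Taylor coefficient.

16*t^4 - 8*t^3 + 4*t^2 - 2*t + 1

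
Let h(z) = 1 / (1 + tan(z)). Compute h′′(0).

Write 1/(1+u) = 1 - u + u^2 - u^3 + ... and substitute the series for u.
From the series, [z^2] h = 1; multiply by 2! = 2 to get 2.

2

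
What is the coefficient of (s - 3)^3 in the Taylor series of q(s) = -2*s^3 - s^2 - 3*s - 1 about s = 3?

-2

q(3) = -73
q′(3) = -63
q′′(3) = -38
q′′′(3) = -12
Dividing each by k! gives the coefficients c_0, ..., c_3.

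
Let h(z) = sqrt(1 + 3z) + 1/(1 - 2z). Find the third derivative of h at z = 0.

465/8

Combine the two series term by term.
The coefficient of z^3 in the expansion is 155/16, so h′′′(0) = 3! * (155/16) = 465/8.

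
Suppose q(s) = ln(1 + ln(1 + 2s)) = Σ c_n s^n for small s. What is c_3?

Plug the Maclaurin series of the inner function into that of the outer and collect terms.
q(0) = 0
q′(0) = 2
q′′(0) = -8
q′′′(0) = 56
So c_3 = q′′′(0)/3! = 28/3.

28/3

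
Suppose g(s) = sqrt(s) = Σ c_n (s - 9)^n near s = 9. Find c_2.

-1/216

Apply the Taylor formula c_k = f^(k)(a)/k!.
g(9) = 3
g′(9) = 1/6
g′′(9) = -1/108
Dividing each by k! gives the coefficients c_0, ..., c_2.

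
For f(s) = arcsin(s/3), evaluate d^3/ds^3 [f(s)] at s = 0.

1/27

The coefficient of s^3 in the expansion is 1/162, so f′′′(0) = 3! * (1/162) = 1/27.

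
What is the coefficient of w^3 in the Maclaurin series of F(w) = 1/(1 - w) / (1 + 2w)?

-5

Write out both Maclaurin series and multiply, keeping only the needed powers.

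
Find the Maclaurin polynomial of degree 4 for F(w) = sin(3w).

F(0) = 0
F′(0) = 3
F′′(0) = 0
F′′′(0) = -27
F^(4)(0) = 0
Then c_k = F^(k)(0)/k! gives each Taylor coefficient.

-9*w^3/2 + 3*w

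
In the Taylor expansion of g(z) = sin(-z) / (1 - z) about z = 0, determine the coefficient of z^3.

Expand 1/(denominator) as a geometric series and multiply by the numerator's series.
g(0) = 0
g′(0) = -1
g′′(0) = -2
g′′′(0) = -5

-5/6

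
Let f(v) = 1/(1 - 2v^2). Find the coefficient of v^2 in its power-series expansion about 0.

f(0) = 1
f′(0) = 0
f′′(0) = 4
So c_2 = f′′(0)/2! = 2.

2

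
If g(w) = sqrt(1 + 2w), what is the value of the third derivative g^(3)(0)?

From the series, [w^3] g = 1/2; multiply by 3! = 6 to get 3.

3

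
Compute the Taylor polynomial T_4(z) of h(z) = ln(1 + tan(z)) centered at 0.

Plug the Maclaurin series of the inner function into that of the outer and collect terms.
h(0) = 0
h′(0) = 1
h′′(0) = -1
h′′′(0) = 4
h^(4)(0) = -14

-7*z^4/12 + 2*z^3/3 - z^2/2 + z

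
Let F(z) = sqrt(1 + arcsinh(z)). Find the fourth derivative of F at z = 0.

1/16

Substitute the inner expansion into the outer series and collect powers.
From the series, [z^4] F = 1/384; multiply by 4! = 24 to get 1/16.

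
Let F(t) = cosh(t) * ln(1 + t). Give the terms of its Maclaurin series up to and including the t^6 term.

-5*t^6/16 + 49*t^5/120 - t^4/2 + 5*t^3/6 - t^2/2 + t

Take the Cauchy product of the two expansions.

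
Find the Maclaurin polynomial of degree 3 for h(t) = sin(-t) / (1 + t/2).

Write out both Maclaurin series and multiply, keeping only the needed powers.
[t^0] = 0;  [t^1] = -1;  [t^2] = 1/2;  [t^3] = -1/12.

-t^3/12 + t^2/2 - t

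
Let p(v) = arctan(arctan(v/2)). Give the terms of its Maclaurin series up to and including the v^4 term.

-v^3/12 + v/2

Plug the Maclaurin series of the inner function into that of the outer and collect terms.
p(0) = 0
p′(0) = 1/2
p′′(0) = 0
p′′′(0) = -1/2
p^(4)(0) = 0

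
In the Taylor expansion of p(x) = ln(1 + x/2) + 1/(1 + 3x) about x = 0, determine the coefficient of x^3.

Combine the two series term by term.
p(0) = 1
p′(0) = -5/2
p′′(0) = 71/4
p′′′(0) = -647/4
So c_3 = p′′′(0)/3! = -647/24.

-647/24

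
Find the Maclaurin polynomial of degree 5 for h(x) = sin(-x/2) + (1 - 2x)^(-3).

2580479*x^5/3840 + 240*x^4 + 3841*x^3/48 + 24*x^2 + 11*x/2 + 1

Expand each term separately and add.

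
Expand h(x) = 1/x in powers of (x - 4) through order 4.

(x - 4)^4/1024 - (x - 4)^3/256 + (x - 4)^2/64 - (x - 4)/16 + 1/4

[(x - 4)^0] = 1/4;  [(x - 4)^1] = -1/16;  [(x - 4)^2] = 1/64;  [(x - 4)^3] = -1/256;  [(x - 4)^4] = 1/1024.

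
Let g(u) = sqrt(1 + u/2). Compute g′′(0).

The coefficient of u^2 in the expansion is -1/32, so g′′(0) = 2! * (-1/32) = -1/16.

-1/16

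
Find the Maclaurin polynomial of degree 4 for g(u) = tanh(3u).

Compute the successive derivatives at the expansion point and divide by k!.
g(0) = 0
g′(0) = 3
g′′(0) = 0
g′′′(0) = -54
g^(4)(0) = 0
The Taylor polynomial is Σ g^(k)(0)/k! · u^k.

-9*u^3 + 3*u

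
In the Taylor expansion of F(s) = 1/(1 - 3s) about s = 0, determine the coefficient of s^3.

27

Compute the successive derivatives at the expansion point and divide by k!.
[s^0] = 1;  [s^1] = 3;  [s^2] = 9;  [s^3] = 27.
So c_3 = F′′′(0)/3! = 27.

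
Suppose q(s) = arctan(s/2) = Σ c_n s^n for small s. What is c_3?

-1/24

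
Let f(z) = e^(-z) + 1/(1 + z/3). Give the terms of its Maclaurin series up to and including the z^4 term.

Expand each term separately and add.
[z^0] = 2;  [z^1] = -4/3;  [z^2] = 11/18;  [z^3] = -11/54;  [z^4] = 35/648.

35*z^4/648 - 11*z^3/54 + 11*z^2/18 - 4*z/3 + 2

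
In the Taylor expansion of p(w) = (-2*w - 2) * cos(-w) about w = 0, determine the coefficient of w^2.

1

Shift and add copies of the series according to the polynomial's terms.
So c_2 = p′′(0)/2! = 1.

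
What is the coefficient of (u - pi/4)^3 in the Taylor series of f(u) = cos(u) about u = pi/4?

[(u - pi/4)^0] = sqrt(2)/2;  [(u - pi/4)^1] = -sqrt(2)/2;  [(u - pi/4)^2] = -sqrt(2)/4;  [(u - pi/4)^3] = sqrt(2)/12.
So c_3 = f′′′(pi/4)/3! = sqrt(2)/12.

sqrt(2)/12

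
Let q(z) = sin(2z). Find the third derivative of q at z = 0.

The coefficient of z^3 in the expansion is -4/3, so q′′′(0) = 3! * (-4/3) = -8.

-8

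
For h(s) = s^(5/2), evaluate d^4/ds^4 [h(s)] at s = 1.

-15/16

From the series, [(s - 1)^4] h = -5/128; multiply by 4! = 24 to get -15/16.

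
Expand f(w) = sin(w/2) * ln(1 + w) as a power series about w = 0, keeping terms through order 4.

Multiply the two series term by term and collect like powers.

7*w^4/48 - w^3/4 + w^2/2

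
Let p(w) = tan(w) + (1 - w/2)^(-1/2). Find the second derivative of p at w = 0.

Expand each term separately and add.
The coefficient of w^2 in the expansion is 3/32, so p′′(0) = 2! * (3/32) = 3/16.

3/16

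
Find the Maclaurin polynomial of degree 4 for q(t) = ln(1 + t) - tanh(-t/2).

-t^4/4 + 7*t^3/24 - t^2/2 + 3*t/2

Combine the two series term by term.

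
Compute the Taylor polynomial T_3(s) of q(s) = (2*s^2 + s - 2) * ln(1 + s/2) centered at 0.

Distribute the polynomial across the series and collect like powers.

19*s^3/24 + 3*s^2/4 - s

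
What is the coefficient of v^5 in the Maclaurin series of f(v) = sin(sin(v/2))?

1/320

Plug the Maclaurin series of the inner function into that of the outer and collect terms.
[v^0] = 0;  [v^1] = 1/2;  [v^2] = 0;  [v^3] = -1/24;  [v^4] = 0;  [v^5] = 1/320.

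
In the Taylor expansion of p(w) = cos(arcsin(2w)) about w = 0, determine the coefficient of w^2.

-2

Plug the Maclaurin series of the inner function into that of the outer and collect terms.
[w^0] = 1;  [w^1] = 0;  [w^2] = -2.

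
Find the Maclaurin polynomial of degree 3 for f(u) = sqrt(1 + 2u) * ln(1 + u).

-2*u^3/3 + u^2/2 + u

Expand each factor separately, then convolve coefficients.
[u^0] = 0;  [u^1] = 1;  [u^2] = 1/2;  [u^3] = -2/3.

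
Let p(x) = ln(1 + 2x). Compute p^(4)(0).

The coefficient of x^4 in the expansion is -4, so p^(4)(0) = 4! * (-4) = -96.

-96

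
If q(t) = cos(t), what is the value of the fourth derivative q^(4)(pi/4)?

The coefficient of (t - pi/4)^4 in the expansion is sqrt(2)/48, so q^(4)(pi/4) = 4! * (sqrt(2)/48) = sqrt(2)/2.

sqrt(2)/2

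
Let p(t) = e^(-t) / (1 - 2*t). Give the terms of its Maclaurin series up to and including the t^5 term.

Expand 1/(denominator) as a geometric series and multiply by the numerator's series.
[t^0] = 1;  [t^1] = 1;  [t^2] = 5/2;  [t^3] = 29/6;  [t^4] = 233/24;  [t^5] = 2329/120.

2329*t^5/120 + 233*t^4/24 + 29*t^3/6 + 5*t^2/2 + t + 1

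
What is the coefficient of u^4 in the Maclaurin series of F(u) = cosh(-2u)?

[u^0] = 1;  [u^1] = 0;  [u^2] = 2;  [u^3] = 0;  [u^4] = 2/3.
So c_4 = F^(4)(0)/4! = 2/3.

2/3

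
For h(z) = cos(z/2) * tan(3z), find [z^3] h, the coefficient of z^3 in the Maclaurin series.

Take the Cauchy product of the two expansions.
h(0) = 0
h′(0) = 3
h′′(0) = 0
h′′′(0) = 207/4
So c_3 = h′′′(0)/3! = 69/8.

69/8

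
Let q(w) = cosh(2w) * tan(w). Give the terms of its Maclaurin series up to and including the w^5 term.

22*w^5/15 + 7*w^3/3 + w

Write out both Maclaurin series and multiply, keeping only the needed powers.
[w^0] = 0;  [w^1] = 1;  [w^2] = 0;  [w^3] = 7/3;  [w^4] = 0;  [w^5] = 22/15.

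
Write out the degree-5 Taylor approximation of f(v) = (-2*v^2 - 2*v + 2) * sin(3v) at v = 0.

Distribute the polynomial across the series and collect like powers.
[v^0] = 0;  [v^1] = 6;  [v^2] = -6;  [v^3] = -15;  [v^4] = 9;  [v^5] = 261/20.

261*v^5/20 + 9*v^4 - 15*v^3 - 6*v^2 + 6*v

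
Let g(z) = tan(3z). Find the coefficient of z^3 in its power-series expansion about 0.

9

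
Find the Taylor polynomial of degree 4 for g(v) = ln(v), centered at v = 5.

-(v - 5)^4/2500 + (v - 5)^3/375 - (v - 5)^2/50 + (v - 5)/5 + ln(5)

Apply the Taylor formula c_k = f^(k)(a)/k!.
g(5) = ln(5)
g′(5) = 1/5
g′′(5) = -1/25
g′′′(5) = 2/125
g^(4)(5) = -6/625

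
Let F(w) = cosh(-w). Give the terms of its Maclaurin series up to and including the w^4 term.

w^4/24 + w^2/2 + 1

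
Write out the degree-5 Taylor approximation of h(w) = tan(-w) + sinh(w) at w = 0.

-w^5/8 - w^3/6

Combine the two series term by term.
[w^0] = 0;  [w^1] = 0;  [w^2] = 0;  [w^3] = -1/6;  [w^4] = 0;  [w^5] = -1/8.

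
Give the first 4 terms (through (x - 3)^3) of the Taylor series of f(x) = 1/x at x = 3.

-(x - 3)^3/81 + (x - 3)^2/27 - (x - 3)/9 + 1/3

Apply the Taylor formula c_k = f^(k)(a)/k!.
f(3) = 1/3
f′(3) = -1/9
f′′(3) = 2/27
f′′′(3) = -2/27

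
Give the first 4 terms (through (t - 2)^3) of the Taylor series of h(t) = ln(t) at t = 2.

(t - 2)^3/24 - (t - 2)^2/8 + (t - 2)/2 + ln(2)

h(2) = ln(2)
h′(2) = 1/2
h′′(2) = -1/4
h′′′(2) = 1/4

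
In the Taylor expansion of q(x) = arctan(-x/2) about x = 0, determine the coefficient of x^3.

1/24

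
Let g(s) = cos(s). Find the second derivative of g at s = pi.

1

The coefficient of (s - pi)^2 in the expansion is 1/2, so g′′(pi) = 2! * (1/2) = 1.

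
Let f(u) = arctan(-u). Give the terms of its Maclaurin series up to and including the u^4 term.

f(0) = 0
f′(0) = -1
f′′(0) = 0
f′′′(0) = 2
f^(4)(0) = 0

u^3/3 - u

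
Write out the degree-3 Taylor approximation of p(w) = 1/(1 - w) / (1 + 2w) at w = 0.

Multiply the two series term by term and collect like powers.
p(0) = 1
p′(0) = -1
p′′(0) = 6
p′′′(0) = -30
The Taylor polynomial is Σ p^(k)(0)/k! · w^k.

-5*w^3 + 3*w^2 - w + 1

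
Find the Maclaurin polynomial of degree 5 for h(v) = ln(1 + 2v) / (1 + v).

256*v^5/15 - 32*v^4/3 + 20*v^3/3 - 4*v^2 + 2*v

Expand each factor separately, then convolve coefficients.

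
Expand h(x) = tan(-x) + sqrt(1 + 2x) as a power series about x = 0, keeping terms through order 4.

-5*x^4/8 + x^3/6 - x^2/2 + 1

Combine the two series term by term.
h(0) = 1
h′(0) = 0
h′′(0) = -1
h′′′(0) = 1
h^(4)(0) = -15
Dividing each by k! gives the coefficients c_0, ..., c_4.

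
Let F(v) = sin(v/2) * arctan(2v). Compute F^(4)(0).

Write out both Maclaurin series and multiply, keeping only the needed powers.
From the series, [v^4] F = -11/8; multiply by 4! = 24 to get -33.

-33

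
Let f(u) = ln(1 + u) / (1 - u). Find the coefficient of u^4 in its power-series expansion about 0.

Expand 1/(denominator) as a geometric series and multiply by the numerator's series.
[u^0] = 0;  [u^1] = 1;  [u^2] = 1/2;  [u^3] = 5/6;  [u^4] = 7/12.

7/12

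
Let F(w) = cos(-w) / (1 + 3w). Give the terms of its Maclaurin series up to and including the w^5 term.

-1837*w^5/8 + 1837*w^4/24 - 51*w^3/2 + 17*w^2/2 - 3*w + 1

Expand each factor separately, then convolve coefficients.
F(0) = 1
F′(0) = -3
F′′(0) = 17
F′′′(0) = -153
F^(4)(0) = 1837
F^(5)(0) = -27555
The Taylor polynomial is Σ F^(k)(0)/k! · w^k.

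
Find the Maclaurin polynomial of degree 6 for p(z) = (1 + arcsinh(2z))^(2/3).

Substitute the inner expansion into the outer series and collect powers.
p(0) = 1
p′(0) = 4/3
p′′(0) = -8/9
p′′′(0) = -80/27
p^(4)(0) = 256/81
p^(5)(0) = 350*14^(71/174)*3^(34/87)*5^(2/3)/27
p^(6)(0) = -484352/729

-30272*z^6/32805 + 5192*z^5/3645 + 32*z^4/243 - 40*z^3/81 - 4*z^2/9 + 4*z/3 + 1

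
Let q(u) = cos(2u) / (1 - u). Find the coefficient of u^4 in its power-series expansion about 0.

Expand 1/(denominator) as a geometric series and multiply by the numerator's series.
[u^0] = 1;  [u^1] = 1;  [u^2] = -1;  [u^3] = -1;  [u^4] = -1/3.

-1/3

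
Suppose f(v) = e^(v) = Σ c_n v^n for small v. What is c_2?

1/2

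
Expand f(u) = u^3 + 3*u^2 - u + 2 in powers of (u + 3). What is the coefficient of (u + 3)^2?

-6

[(u + 3)^0] = 5;  [(u + 3)^1] = 8;  [(u + 3)^2] = -6.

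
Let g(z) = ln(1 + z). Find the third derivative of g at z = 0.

2

Differentiate repeatedly and evaluate at the center.
The coefficient of z^3 in the expansion is 1/3, so g′′′(0) = 3! * (1/3) = 2.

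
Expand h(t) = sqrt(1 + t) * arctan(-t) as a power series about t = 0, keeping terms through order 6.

-409*t^6/3840 - 389*t^5/1920 + 5*t^4/48 + 11*t^3/24 - t^2/2 - t

Write out both Maclaurin series and multiply, keeping only the needed powers.
h(0) = 0
h′(0) = -1
h′′(0) = -1
h′′′(0) = 11/4
h^(4)(0) = 5/2
h^(5)(0) = -389/16
h^(6)(0) = -1227/16
Dividing each by k! gives the coefficients c_0, ..., c_6.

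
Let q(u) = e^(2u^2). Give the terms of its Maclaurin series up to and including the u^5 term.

2*u^4 + 2*u^2 + 1

Compute the successive derivatives at the expansion point and divide by k!.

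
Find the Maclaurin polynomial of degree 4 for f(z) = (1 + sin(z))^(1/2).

Substitute the inner expansion into the outer series and collect powers.
[z^0] = 1;  [z^1] = 1/2;  [z^2] = -1/8;  [z^3] = -1/48;  [z^4] = 1/384.

z^4/384 - z^3/48 - z^2/8 + z/2 + 1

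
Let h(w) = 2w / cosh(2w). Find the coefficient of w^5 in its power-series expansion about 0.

Divide the numerator series by the denominator series (power-series long division).
h(0) = 0
h′(0) = 2
h′′(0) = 0
h′′′(0) = -24
h^(4)(0) = 0
h^(5)(0) = 800
Dividing each by k! gives the coefficients c_0, ..., c_5.

20/3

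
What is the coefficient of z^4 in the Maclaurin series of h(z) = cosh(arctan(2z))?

-14/3

Substitute the inner expansion into the outer series and collect powers.
h(0) = 1
h′(0) = 0
h′′(0) = 4
h′′′(0) = 0
h^(4)(0) = -112
So c_4 = h^(4)(0)/4! = -14/3.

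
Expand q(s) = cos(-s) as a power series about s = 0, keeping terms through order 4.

s^4/24 - s^2/2 + 1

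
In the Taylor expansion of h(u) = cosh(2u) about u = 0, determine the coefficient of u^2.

h(0) = 1
h′(0) = 0
h′′(0) = 4

2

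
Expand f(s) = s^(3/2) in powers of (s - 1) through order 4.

3*(s - 1)^4/128 - (s - 1)^3/16 + 3*(s - 1)^2/8 + 3*(s - 1)/2 + 1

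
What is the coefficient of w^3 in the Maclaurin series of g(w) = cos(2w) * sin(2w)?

-16/3

Take the Cauchy product of the two expansions.
[w^0] = 0;  [w^1] = 2;  [w^2] = 0;  [w^3] = -16/3.
So c_3 = g′′′(0)/3! = -16/3.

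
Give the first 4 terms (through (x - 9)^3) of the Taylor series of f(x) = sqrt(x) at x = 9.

(x - 9)^3/3888 - (x - 9)^2/216 + (x - 9)/6 + 3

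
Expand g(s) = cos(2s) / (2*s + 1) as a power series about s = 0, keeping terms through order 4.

26*s^4/3 - 4*s^3 + 2*s^2 - 2*s + 1

Multiply the numerator's expansion by the denominator's geometric series.
g(0) = 1
g′(0) = -2
g′′(0) = 4
g′′′(0) = -24
g^(4)(0) = 208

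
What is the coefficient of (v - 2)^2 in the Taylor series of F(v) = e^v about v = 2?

Differentiate repeatedly and evaluate at the center.
F(2) = e^(2)
F′(2) = e^(2)
F′′(2) = e^(2)
Dividing each by k! gives the coefficients c_0, ..., c_2.

e^(2)/2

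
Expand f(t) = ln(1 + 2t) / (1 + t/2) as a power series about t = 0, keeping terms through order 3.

25*t^3/6 - 3*t^2 + 2*t

Multiply the two series term by term and collect like powers.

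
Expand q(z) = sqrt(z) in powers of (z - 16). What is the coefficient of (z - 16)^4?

[(z - 16)^0] = 4;  [(z - 16)^1] = 1/8;  [(z - 16)^2] = -1/512;  [(z - 16)^3] = 1/16384;  [(z - 16)^4] = -5/2097152.
So c_4 = q^(4)(16)/4! = -5/2097152.

-5/2097152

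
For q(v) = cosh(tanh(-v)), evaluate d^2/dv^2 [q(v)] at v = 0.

1

Compose series: expand the inner function first, then feed it into the outer expansion.
The coefficient of v^2 in the expansion is 1/2, so q′′(0) = 2! * (1/2) = 1.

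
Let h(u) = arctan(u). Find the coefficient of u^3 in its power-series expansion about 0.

h(0) = 0
h′(0) = 1
h′′(0) = 0
h′′′(0) = -2
So c_3 = h′′′(0)/3! = -1/3.

-1/3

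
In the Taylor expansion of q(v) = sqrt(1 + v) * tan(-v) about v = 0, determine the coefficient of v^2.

Take the Cauchy product of the two expansions.
q(0) = 0
q′(0) = -1
q′′(0) = -1
So c_2 = q′′(0)/2! = -1/2.

-1/2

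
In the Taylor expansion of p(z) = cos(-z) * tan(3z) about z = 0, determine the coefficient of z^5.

1121/40

Expand each factor separately, then convolve coefficients.
[z^0] = 0;  [z^1] = 3;  [z^2] = 0;  [z^3] = 15/2;  [z^4] = 0;  [z^5] = 1121/40.
So c_5 = p^(5)(0)/5! = 1121/40.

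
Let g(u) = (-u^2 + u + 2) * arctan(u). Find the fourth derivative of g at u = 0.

Shift and add copies of the series according to the polynomial's terms.
The coefficient of u^4 in the expansion is -1/3, so g^(4)(0) = 4! * (-1/3) = -8.

-8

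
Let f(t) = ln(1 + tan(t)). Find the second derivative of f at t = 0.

Plug the Maclaurin series of the inner function into that of the outer and collect terms.
From the series, [t^2] f = -1/2; multiply by 2! = 2 to get -1.

-1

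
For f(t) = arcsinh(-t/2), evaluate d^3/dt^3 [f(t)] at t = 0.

From the series, [t^3] f = 1/48; multiply by 3! = 6 to get 1/8.

1/8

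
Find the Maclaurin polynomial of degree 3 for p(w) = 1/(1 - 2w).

8*w^3 + 4*w^2 + 2*w + 1

p(0) = 1
p′(0) = 2
p′′(0) = 8
p′′′(0) = 48
Then c_k = p^(k)(0)/k! gives each Taylor coefficient.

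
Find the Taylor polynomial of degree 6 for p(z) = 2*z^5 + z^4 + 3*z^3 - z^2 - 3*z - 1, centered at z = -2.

Use the known series and substitute for the argument.
p(-2) = -71
p′(-2) = 165
p′′(-2) = -310
p′′′(-2) = 450
p^(4)(-2) = -456
p^(5)(-2) = 240
p^(6)(-2) = 0
Then c_k = p^(k)(-2)/k! gives each Taylor coefficient.

2*(z + 2)^5 - 19*(z + 2)^4 + 75*(z + 2)^3 - 155*(z + 2)^2 + 165*(z + 2) - 71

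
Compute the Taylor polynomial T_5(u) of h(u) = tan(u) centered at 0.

2*u^5/15 + u^3/3 + u

Use the known series and substitute for the argument.
[u^0] = 0;  [u^1] = 1;  [u^2] = 0;  [u^3] = 1/3;  [u^4] = 0;  [u^5] = 2/15.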